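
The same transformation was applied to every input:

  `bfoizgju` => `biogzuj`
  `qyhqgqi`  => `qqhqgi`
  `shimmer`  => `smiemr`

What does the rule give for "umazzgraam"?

uzagzarma

The rule is to swap each adjacent pair of characters (1↔2, 3↔4, ...), then delete the first character.
So "umazzgraam" becomes "uzagzarma".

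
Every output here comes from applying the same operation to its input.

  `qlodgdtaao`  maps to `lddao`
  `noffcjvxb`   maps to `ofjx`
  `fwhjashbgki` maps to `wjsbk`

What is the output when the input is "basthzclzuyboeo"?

atzlube

The transformation: keep every other character starting from the second (positions 2nd, 4th, 6th, ...).
On "basthzclzuyboeo" that produces "atzlube".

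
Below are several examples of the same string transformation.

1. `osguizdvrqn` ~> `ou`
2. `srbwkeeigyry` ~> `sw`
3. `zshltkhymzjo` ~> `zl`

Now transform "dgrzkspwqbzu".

dz

The pattern: keep one character in every 3, starting at position 1 (positions 1st, 4th, 7th, ...), then delete the last 2 characters.
On "dgrzkspwqbzu" that produces "dz".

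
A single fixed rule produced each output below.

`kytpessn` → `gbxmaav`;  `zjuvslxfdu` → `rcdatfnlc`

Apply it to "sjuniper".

rcvqxmz

The rule is to shift every letter 8 places forward in the alphabet (wrapping around), then delete the first character.
On "sjuniper" that produces "rcvqxmz".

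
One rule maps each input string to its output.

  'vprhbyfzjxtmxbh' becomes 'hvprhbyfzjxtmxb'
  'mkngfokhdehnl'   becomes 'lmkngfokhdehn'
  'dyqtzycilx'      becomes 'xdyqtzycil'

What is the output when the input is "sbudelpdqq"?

qsbudelpdq

The pattern: move the last character to the front.
On "sbudelpdqq" that produces "qsbudelpdq".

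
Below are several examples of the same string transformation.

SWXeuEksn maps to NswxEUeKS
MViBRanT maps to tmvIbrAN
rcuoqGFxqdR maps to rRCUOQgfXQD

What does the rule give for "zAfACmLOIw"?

WZaFacMloi

Rule — move the last character to the front, then flip the case of every letter.
For "zAfACmLOIw", step one produces "wzAfACmLOI"; step two turns that into "WZaFacMloi".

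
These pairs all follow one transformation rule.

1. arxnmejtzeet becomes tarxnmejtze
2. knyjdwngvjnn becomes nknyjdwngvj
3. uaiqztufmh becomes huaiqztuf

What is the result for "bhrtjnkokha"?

abhrtjnkok

Rule — move the last character to the front, then delete the last character.
"bhrtjnkokha" → "abhrtjnkokh" → "abhrtjnkok".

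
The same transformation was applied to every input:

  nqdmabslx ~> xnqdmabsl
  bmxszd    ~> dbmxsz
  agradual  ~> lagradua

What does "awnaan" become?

nawnaa

What's happening: move the last character to the front.
For "awnaan" the result is "nawnaa".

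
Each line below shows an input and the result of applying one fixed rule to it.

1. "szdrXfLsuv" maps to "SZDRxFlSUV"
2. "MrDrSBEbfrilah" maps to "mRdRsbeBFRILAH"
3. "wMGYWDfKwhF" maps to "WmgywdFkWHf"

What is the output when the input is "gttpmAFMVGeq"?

The transformation: flip the case of every letter.
For "gttpmAFMVGeq" the result is "GTTPMafmvgEQ".

GTTPMafmvgEQ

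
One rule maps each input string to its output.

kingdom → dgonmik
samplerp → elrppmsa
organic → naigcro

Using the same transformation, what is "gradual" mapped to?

udaalrg

The transformation: move the last 3 characters to the front (rotate right by 3), then take characters alternately from the front and the back (1st, last, 2nd, 2nd-last, ...).
Working it through for "gradual": intermediate "ualgrad", final "udaalrg".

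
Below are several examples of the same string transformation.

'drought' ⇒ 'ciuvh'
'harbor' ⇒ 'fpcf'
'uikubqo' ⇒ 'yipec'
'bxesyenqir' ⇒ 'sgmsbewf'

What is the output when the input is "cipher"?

dvsf

Rule — delete the first 2 characters, then shift every letter 12 places backward in the alphabet (wrapping around).
"cipher" → "pher" → "dvsf".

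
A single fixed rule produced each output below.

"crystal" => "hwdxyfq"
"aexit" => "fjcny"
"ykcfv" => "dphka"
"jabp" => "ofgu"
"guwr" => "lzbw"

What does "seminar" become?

xjrnsfw

The rule is to shift every letter 5 places forward in the alphabet (wrapping around).
So "seminar" becomes "xjrnsfw".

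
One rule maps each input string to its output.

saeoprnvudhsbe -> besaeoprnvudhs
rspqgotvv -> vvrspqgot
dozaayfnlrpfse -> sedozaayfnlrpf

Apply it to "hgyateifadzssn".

What's happening: move the last 2 characters to the front (rotate right by 2).
On "hgyateifadzssn" that produces "snhgyateifadzs".

snhgyateifadzs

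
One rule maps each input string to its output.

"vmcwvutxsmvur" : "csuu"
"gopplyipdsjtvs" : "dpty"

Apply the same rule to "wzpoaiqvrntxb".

iprx

What's happening: keep one character in every 3, starting at position 3 (positions 3rd, 6th, 9th, ...), then sort the characters into alphabetical order.
For "wzpoaiqvrntxb", step one produces "pirx"; step two turns that into "iprx".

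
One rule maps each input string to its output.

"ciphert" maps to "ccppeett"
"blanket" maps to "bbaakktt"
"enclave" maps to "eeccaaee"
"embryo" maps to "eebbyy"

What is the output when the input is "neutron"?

Rule — keep every other character starting from the first (positions 1st, 3rd, 5th, ...), then double every character.
Starting from "neutron": after the first operation, "nurn"; after the second, "nnuurrnn".

nnuurrnn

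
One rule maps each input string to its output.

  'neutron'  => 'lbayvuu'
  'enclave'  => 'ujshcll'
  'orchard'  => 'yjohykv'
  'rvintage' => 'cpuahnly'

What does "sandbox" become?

In each case the input is transformed by: shift every letter 7 places forward in the alphabet (wrapping around), then move the first character to the end.
Starting from "sandbox": after the first operation, "zhukive"; after the second, "hukivez".
(Check on "enclave": → "lujshcl" → "ujshcll" ✓)

hukivez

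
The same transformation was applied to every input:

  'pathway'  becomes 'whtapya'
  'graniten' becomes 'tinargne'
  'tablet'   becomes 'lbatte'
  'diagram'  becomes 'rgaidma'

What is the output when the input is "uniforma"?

rofinuam

Rule — reverse the string, then move the first 2 characters to the end (rotate left by 2).
Applying both steps to "uniforma": "amrofinu", then "rofinuam".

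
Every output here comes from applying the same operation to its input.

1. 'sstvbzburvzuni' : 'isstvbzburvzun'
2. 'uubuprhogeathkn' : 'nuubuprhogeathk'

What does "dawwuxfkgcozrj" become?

jdawwuxfkgcozr

The rule is to move the last character to the front.
"dawwuxfkgcozrj" → "jdawwuxfkgcozr".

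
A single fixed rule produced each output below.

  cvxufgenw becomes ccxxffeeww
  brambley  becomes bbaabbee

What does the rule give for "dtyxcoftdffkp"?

The pattern: keep every other character starting from the first (positions 1st, 3rd, 5th, ...), then double every character.
Applying both steps to "dtyxcoftdffkp": "dycfdfp", then "ddyyccffddffpp".

ddyyccffddffpp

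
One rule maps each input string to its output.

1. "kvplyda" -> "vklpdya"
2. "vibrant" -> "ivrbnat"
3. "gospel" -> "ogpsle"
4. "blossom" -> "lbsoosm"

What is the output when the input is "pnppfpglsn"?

nppppflgns

The transformation: swap each adjacent pair of characters (1↔2, 3↔4, ...).
"pnppfpglsn" → "nppppflgns".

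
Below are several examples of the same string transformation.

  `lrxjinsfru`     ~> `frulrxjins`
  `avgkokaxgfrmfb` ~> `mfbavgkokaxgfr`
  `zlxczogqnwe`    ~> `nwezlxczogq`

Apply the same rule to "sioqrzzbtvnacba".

What's happening: move the last 3 characters to the front (rotate right by 3).
On "sioqrzzbtvnacba" that produces "cbasioqrzzbtvna".

cbasioqrzzbtvna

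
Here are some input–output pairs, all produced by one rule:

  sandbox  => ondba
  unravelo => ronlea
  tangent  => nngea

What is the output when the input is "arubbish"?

In each case the input is transformed by: sort the characters into reverse alphabetical order, then delete the first 2 characters.
"arubbish" → "usrihbba" → "rihbba".

rihbba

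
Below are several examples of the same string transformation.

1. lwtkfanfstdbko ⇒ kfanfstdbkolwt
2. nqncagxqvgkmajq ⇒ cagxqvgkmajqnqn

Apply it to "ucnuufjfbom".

Looking at the pairs, the operation is to move the first 3 characters to the end (rotate left by 3).
Doing the same to "ucnuufjfbom": "uufjfbomucn".

uufjfbomucn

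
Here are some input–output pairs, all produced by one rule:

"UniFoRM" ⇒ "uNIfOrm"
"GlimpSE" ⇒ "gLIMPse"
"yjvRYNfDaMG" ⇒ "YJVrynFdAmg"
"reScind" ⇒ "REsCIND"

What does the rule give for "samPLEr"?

SAMpleR

The transformation: flip the case of every letter.
Doing the same to "samPLEr": "SAMpleR".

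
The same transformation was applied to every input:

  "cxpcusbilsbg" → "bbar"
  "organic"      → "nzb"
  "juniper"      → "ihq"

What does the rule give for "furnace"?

emd

Looking at the pairs, the operation is to keep one character in every 3, starting at position 1 (positions 1st, 4th, 7th, ...), then shift every letter 1 place backward in the alphabet (wrapping around).
Applying both steps to "furnace": "fne", then "emd".
(Check on "organic": → "oac" → "nzb" ✓)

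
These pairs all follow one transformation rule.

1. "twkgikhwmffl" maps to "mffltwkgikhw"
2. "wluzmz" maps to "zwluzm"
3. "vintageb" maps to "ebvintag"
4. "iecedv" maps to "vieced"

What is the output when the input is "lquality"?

tylquali

What's happening: move the first 2 characters to the end (rotate left by 2), then swap the front and back halves of the string.
For "lquality", step one produces "ualitylq"; step two turns that into "tylquali".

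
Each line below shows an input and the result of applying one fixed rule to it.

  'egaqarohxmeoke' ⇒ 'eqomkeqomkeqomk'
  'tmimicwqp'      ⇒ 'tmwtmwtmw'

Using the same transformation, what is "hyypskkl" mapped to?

hpkhpkhpk

Rule — keep one character in every 3, starting at position 1 (positions 1st, 4th, 7th, ...), then write the whole string 3 times in a row.
Applying both steps to "hyypskkl": "hpk", then "hpkhpkhpk".
(Check on "egaqarohxmeoke": → "eqomk" → "eqomkeqomkeqomk" ✓)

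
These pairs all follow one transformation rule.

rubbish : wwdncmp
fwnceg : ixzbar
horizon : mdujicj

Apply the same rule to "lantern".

iozmigv

Each output is the input with this applied: shift every letter 5 places backward in the alphabet (wrapping around), then move the first 2 characters to the end (rotate left by 2).
Working it through for "lantern": intermediate "gviozmi", final "iozmigv".
(Check on "fwnceg": → "arixzb" → "ixzbar" ✓)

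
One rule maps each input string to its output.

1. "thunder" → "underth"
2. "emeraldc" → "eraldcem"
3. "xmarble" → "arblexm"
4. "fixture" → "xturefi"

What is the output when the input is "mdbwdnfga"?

The transformation: move the first 2 characters to the end (rotate left by 2).
Doing the same to "mdbwdnfga": "bwdnfgamd".

bwdnfgamd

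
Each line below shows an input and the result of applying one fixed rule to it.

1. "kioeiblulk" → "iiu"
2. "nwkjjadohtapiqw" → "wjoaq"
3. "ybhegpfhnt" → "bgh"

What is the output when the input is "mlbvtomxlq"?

ltx

Rule — keep one character in every 3, starting at position 2 (positions 2nd, 5th, 8th, ...).
"mlbvtomxlq" → "ltx".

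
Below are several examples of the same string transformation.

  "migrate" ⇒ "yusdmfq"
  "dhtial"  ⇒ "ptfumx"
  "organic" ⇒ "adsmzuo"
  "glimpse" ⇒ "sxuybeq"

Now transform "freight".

The transformation: shift every letter 12 places forward in the alphabet (wrapping around).
"freight" → "rdqustf".

rdqustf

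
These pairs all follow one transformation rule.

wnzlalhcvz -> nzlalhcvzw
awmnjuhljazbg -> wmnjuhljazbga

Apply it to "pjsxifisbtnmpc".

In each case the input is transformed by: move the first character to the end.
So "pjsxifisbtnmpc" becomes "jsxifisbtnmpcp".

jsxifisbtnmpcp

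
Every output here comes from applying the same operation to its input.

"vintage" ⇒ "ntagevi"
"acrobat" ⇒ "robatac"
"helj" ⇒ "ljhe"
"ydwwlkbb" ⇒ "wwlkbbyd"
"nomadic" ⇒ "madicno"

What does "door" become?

ordo

The pattern: move the first 2 characters to the end (rotate left by 2).
Doing the same to "door": "ordo".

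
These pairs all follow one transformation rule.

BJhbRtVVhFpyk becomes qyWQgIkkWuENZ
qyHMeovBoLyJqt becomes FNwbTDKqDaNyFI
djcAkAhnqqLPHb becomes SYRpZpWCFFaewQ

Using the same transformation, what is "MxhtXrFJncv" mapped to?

bMWImGuyCRK

Each output is the input with this applied: flip the case of every letter, then shift every letter 11 places backward in the alphabet (wrapping around).
Starting from "MxhtXrFJncv": after the first operation, "mXHTxRfjNCV"; after the second, "bMWImGuyCRK".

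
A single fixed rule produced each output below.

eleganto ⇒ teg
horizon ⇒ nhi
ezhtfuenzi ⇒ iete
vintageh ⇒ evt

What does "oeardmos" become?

In each case the input is transformed by: keep one character in every 3, starting at position 1 (positions 1st, 4th, 7th, ...), then move the last character to the front.
Working it through for "oeardmos": intermediate "oro", final "oor".

oor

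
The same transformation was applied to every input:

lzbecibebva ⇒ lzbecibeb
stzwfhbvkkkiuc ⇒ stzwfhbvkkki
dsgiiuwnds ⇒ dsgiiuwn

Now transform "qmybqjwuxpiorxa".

qmybqjwuxpior

The pattern: delete the last 2 characters.
For "qmybqjwuxpiorxa" the result is "qmybqjwuxpior".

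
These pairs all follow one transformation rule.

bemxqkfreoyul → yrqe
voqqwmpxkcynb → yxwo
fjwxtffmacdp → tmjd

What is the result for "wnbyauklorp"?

The transformation: keep one character in every 3, starting at position 2 (positions 2nd, 5th, 8th, ...), then sort the characters into reverse alphabetical order.
"wnbyauklorp" → "nalp" → "pnla".

pnla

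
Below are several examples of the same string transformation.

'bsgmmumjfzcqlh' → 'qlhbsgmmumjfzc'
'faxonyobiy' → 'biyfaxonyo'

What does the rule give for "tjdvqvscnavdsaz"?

saztjdvqvscnavd

What's happening: move the last 3 characters to the front (rotate right by 3).
For "tjdvqvscnavdsaz" the result is "saztjdvqvscnavd".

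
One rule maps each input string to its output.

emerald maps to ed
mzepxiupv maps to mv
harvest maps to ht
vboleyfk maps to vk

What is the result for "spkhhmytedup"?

sp

What's happening: take characters alternately from the front and the back (1st, last, 2nd, 2nd-last, ...), then keep only the first 2 characters.
On "spkhhmytedup" that produces "sp".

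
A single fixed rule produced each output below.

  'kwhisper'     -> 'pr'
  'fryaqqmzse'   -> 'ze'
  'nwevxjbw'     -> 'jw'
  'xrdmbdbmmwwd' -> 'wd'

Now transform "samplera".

The rule is to keep every other character starting from the second (positions 2nd, 4th, 6th, ...), then keep only the last 2 characters.
Working it through for "samplera": intermediate "apea", final "ea".

ea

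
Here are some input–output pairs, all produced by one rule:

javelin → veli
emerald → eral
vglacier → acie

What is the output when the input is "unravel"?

What's happening: delete the last character, then keep only the last 4 characters.
Starting from "unravel": after the first operation, "unrave"; after the second, "rave".
(Check on "javelin": → "javeli" → "veli" ✓)

rave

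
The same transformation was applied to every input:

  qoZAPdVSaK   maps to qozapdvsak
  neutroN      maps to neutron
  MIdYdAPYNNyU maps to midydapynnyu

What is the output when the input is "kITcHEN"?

kitchen

The rule is to convert every letter to lowercase.
"kITcHEN" → "kitchen".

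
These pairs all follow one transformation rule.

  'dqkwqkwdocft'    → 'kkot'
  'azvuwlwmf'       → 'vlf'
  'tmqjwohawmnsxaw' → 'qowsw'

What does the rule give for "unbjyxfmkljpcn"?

Rule — keep one character in every 3, starting at position 3 (positions 3rd, 6th, 9th, ...).
Applying that to "unbjyxfmkljpcn" gives "bxkp".

bxkp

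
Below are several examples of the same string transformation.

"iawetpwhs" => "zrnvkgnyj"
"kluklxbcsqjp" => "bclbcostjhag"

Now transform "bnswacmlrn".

sejnrtdcie

The rule is to shift every letter 9 places backward in the alphabet (wrapping around).
Doing the same to "bnswacmlrn": "sejnrtdcie".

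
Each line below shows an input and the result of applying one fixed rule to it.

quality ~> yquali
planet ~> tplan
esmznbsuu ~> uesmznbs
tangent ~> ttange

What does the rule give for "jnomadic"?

cjnomad

The transformation: move the last character to the front, then delete the last character.
For "jnomadic", step one produces "cjnomadi"; step two turns that into "cjnomad".
(Check on "tangent": → "ttangen" → "ttange" ✓)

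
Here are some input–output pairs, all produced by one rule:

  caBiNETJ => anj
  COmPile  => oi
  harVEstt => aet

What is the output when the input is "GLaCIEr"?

Rule — keep one character in every 3, starting at position 2 (positions 2nd, 5th, 8th, ...), then convert every letter to lowercase.
Working it through for "GLaCIEr": intermediate "LI", final "li".

li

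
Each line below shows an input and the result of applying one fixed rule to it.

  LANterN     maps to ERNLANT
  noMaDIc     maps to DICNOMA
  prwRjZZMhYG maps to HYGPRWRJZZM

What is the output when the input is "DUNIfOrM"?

ORMDUNIF

The rule is to move the last 3 characters to the front (rotate right by 3), then convert every letter to uppercase.
Applying both steps to "DUNIfOrM": "OrMDUNIf", then "ORMDUNIF".
(Check on "noMaDIc": → "DIcnoMa" → "DICNOMA" ✓)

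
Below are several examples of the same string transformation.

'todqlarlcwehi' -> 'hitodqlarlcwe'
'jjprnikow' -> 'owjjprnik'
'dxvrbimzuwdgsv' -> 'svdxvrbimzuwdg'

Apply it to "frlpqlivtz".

tzfrlpqliv

What's happening: move the last 2 characters to the front (rotate right by 2).
Doing the same to "frlpqlivtz": "tzfrlpqliv".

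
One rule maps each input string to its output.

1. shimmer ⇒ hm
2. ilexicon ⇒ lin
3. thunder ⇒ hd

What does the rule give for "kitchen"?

ih

The rule is to keep one character in every 3, starting at position 2 (positions 2nd, 5th, 8th, ...).
Doing the same to "kitchen": "ih".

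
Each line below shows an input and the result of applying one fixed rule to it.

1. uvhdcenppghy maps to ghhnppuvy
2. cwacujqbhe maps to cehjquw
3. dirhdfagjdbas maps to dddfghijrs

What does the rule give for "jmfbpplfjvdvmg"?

fgjjlmmppvv

In each case the input is transformed by: sort the characters into alphabetical order, then delete the first 3 characters.
Applying both steps to "jmfbpplfjvdvmg": "bdffgjjlmmppvv", then "fgjjlmmppvv".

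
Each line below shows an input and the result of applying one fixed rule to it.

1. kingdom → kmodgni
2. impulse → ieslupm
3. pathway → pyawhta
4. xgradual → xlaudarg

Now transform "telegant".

Each output is the input with this applied: move the first character to the end, then reverse the string.
"telegant" → "elegantt" → "ttnagele".

ttnagele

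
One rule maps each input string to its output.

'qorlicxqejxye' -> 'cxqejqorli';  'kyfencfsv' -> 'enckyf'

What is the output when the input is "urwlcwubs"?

The rule is to delete the last 3 characters, then swap the front and back halves of the string.
Starting from "urwlcwubs": after the first operation, "urwlcw"; after the second, "lcwurw".

lcwurw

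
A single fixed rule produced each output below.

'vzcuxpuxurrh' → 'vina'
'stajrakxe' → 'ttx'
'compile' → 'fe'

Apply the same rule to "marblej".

kx

The pattern: keep one character in every 3, starting at position 3 (positions 3rd, 6th, 9th, ...), then shift every letter 7 places backward in the alphabet (wrapping around).
Starting from "marblej": after the first operation, "re"; after the second, "kx".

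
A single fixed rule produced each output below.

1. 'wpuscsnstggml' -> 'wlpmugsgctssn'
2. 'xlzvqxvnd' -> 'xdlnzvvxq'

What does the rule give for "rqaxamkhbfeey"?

The transformation: take characters alternately from the front and the back (1st, last, 2nd, 2nd-last, ...).
On "rqaxamkhbfeey" that produces "ryqeaexfabmhk".

ryqeaexfabmhk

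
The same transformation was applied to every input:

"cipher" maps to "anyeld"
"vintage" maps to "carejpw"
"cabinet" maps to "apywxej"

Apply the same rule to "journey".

aufkqnj

Looking at the pairs, the operation is to shift every letter 4 places backward in the alphabet (wrapping around), then move the last 2 characters to the front (rotate right by 2).
Working it through for "journey": intermediate "fkqnjau", final "aufkqnj".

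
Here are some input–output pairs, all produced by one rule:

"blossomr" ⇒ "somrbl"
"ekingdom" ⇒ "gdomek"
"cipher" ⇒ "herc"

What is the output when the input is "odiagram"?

The rule is to swap the front and back halves of the string, then delete the last 2 characters.
For "odiagram", step one produces "gramodia"; step two turns that into "gramod".
(Check on "blossomr": → "somrblos" → "somrbl" ✓)

gramod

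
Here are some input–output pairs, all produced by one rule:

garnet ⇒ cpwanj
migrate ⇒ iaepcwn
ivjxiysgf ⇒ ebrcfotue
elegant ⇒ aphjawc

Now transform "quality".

muqpweh

What's happening: shift every letter 4 places backward in the alphabet (wrapping around), then take characters alternately from the front and the back (1st, last, 2nd, 2nd-last, ...).
"quality" → "mqwhepu" → "muqpweh".
(Check on "ivjxiysgf": → "erfteuocb" → "ebrcfotue" ✓)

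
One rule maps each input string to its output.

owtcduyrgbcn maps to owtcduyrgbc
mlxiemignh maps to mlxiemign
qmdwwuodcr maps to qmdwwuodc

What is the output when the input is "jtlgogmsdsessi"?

What's happening: delete the last character.
Applying that to "jtlgogmsdsessi" gives "jtlgogmsdsess".

jtlgogmsdsess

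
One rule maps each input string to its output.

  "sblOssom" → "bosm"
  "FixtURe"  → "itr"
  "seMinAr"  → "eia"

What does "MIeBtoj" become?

In each case the input is transformed by: keep every other character starting from the second (positions 2nd, 4th, 6th, ...), then convert every letter to lowercase.
For "MIeBtoj" the result is "ibo".

ibo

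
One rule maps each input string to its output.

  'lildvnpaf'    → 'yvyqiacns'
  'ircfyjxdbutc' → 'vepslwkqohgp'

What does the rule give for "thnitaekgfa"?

guavgnrxtsn

What's happening: shift every letter 13 places forward in the alphabet (wrapping around) — i.e. ROT13.
On "thnitaekgfa" that produces "guavgnrxtsn".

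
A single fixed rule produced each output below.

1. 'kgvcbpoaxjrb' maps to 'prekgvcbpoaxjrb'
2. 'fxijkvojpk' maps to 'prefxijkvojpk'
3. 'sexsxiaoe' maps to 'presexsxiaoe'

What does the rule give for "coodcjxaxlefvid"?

precoodcjxaxlefvid

The rule is to prepend "pre".
So "coodcjxaxlefvid" becomes "precoodcjxaxlefvid".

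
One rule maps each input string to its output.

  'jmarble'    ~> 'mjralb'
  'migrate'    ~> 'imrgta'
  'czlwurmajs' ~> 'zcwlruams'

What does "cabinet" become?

aciben

Each output is the input with this applied: swap each adjacent pair of characters (1↔2, 3↔4, ...), then delete the last character.
Working it through for "cabinet": intermediate "acibent", final "aciben".
(Check on "jmarble": → "mjralbe" → "mjralb" ✓)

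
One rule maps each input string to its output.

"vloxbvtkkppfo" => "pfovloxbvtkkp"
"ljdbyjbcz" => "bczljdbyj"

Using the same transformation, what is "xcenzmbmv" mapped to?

bmvxcenzm

The pattern: move the last 3 characters to the front (rotate right by 3).
So "xcenzmbmv" becomes "bmvxcenzm".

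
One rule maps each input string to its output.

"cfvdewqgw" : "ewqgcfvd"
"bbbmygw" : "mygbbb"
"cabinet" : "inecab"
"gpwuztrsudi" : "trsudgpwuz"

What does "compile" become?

pilcom

What's happening: delete the last character, then swap the front and back halves of the string.
On "compile": the first step gives "compil", and the second then gives "pilcom".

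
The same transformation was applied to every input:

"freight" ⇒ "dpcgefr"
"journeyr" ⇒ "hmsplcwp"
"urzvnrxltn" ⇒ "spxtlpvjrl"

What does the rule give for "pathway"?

nyrfuyw

The transformation: shift every letter 2 places backward in the alphabet (wrapping around).
Doing the same to "pathway": "nyrfuyw".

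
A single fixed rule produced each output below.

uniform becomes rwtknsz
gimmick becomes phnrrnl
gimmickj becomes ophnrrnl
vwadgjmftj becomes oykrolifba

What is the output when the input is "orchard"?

In each case the input is transformed by: shift every letter 5 places forward in the alphabet (wrapping around), then reverse the string.
Working it through for "orchard": intermediate "twhmfwi", final "iwfmhwt".

iwfmhwt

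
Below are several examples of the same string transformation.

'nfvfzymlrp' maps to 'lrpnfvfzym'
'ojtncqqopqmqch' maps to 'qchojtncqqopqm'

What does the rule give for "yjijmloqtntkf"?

Looking at the pairs, the operation is to move the last 3 characters to the front (rotate right by 3).
Applying that to "yjijmloqtntkf" gives "tkfyjijmloqtn".

tkfyjijmloqtn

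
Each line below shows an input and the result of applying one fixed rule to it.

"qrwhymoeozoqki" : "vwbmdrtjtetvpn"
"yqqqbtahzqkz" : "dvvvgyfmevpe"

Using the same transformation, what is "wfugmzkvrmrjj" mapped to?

bkzlrepawrwoo

The pattern: shift every letter 5 places forward in the alphabet (wrapping around).
Applying that to "wfugmzkvrmrjj" gives "bkzlrepawrwoo".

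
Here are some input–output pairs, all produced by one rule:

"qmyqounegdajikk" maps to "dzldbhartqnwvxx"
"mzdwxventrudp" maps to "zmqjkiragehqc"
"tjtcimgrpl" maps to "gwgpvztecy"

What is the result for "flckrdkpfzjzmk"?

Each output is the input with this applied: shift every letter 13 places forward in the alphabet (wrapping around) — i.e. ROT13.
"flckrdkpfzjzmk" → "sypxeqxcsmwmzx".

sypxeqxcsmwmzx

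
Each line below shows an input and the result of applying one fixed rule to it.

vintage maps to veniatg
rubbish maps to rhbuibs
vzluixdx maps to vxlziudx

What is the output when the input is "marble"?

What's happening: move the last character to the front, then swap each adjacent pair of characters (1↔2, 3↔4, ...).
Applying both steps to "marble": "emarbl", then "meralb".

meralb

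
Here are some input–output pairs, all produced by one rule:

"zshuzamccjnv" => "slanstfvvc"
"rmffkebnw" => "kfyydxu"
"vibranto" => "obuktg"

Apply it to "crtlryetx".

vkmekrx

Each output is the input with this applied: shift every letter 7 places backward in the alphabet (wrapping around), then delete the last 2 characters.
On "crtlryetx": the first step gives "vkmekrxmq", and the second then gives "vkmekrx".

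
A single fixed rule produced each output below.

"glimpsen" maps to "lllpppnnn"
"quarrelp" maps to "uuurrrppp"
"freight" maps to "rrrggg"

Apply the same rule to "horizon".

ooozzz

Looking at the pairs, the operation is to keep one character in every 3, starting at position 2 (positions 2nd, 5th, 8th, ...), then repeat every character 3 times.
On "horizon": the first step gives "oz", and the second then gives "ooozzz".
(Check on "glimpsen": → "lpn" → "lllpppnnn" ✓)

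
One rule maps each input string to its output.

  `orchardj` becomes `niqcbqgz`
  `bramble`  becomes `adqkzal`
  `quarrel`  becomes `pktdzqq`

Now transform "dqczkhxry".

cxpqbwygj

The rule is to take characters alternately from the front and the back (1st, last, 2nd, 2nd-last, ...), then shift every letter 1 place backward in the alphabet (wrapping around).
Applying that to "dqczkhxry" gives "cxpqbwygj".
(Check on "orchardj": → "ojrdcrha" → "niqcbqgz" ✓)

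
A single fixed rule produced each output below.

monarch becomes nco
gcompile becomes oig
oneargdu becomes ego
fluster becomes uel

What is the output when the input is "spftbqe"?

Each output is the input with this applied: move the first 2 characters to the end (rotate left by 2), then keep one character in every 3, starting at position 1 (positions 1st, 4th, 7th, ...).
For "spftbqe", step one produces "ftbqesp"; step two turns that into "fqp".

fqp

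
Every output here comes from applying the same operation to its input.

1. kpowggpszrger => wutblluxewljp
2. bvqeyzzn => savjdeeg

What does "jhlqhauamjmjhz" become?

The transformation: swap the first and last characters, then shift every letter 5 places forward in the alphabet (wrapping around).
For "jhlqhauamjmjhz", step one produces "zhlqhauamjmjhj"; step two turns that into "emqvmfzfroromo".

emqvmfzfroromo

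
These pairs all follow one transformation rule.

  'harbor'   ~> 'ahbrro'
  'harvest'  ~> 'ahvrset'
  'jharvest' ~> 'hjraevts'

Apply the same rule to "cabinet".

acibent

The transformation: swap each adjacent pair of characters (1↔2, 3↔4, ...).
Applying that to "cabinet" gives "acibent".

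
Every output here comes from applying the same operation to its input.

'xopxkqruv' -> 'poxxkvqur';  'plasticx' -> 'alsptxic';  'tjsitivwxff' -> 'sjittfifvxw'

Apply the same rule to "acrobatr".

The rule is to move the first 2 characters to the end (rotate left by 2), then take characters alternately from the front and the back (1st, last, 2nd, 2nd-last, ...).
Starting from "acrobatr": after the first operation, "robatrac"; after the second, "rcoabrat".

rcoabrat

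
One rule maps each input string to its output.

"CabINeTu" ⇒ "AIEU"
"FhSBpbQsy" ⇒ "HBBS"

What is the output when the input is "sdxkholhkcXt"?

DKOHCT

Looking at the pairs, the operation is to keep every other character starting from the second (positions 2nd, 4th, 6th, ...), then convert every letter to uppercase.
Applying both steps to "sdxkholhkcXt": "dkohct", then "DKOHCT".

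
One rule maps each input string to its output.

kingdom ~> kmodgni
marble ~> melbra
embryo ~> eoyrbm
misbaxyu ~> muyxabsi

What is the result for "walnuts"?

Each output is the input with this applied: reverse the string, then move the last character to the front.
On "walnuts": the first step gives "stunlaw", and the second then gives "wstunla".

wstunla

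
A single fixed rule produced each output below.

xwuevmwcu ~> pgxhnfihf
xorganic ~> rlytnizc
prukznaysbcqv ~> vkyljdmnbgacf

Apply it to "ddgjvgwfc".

ugrhqnoor

Looking at the pairs, the operation is to shift every letter 11 places forward in the alphabet (wrapping around), then move the first 3 characters to the end (rotate left by 3).
For "ddgjvgwfc", step one produces "oorugrhqn"; step two turns that into "ugrhqnoor".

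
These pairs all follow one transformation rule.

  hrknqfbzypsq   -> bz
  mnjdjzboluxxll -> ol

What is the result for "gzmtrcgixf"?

Each output is the input with this applied: swap the front and back halves of the string, then keep only the first 2 characters.
"gzmtrcgixf" → "cgixfgzmtr" → "cg".

cg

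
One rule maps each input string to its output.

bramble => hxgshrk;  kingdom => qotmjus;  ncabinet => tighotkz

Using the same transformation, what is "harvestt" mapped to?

In each case the input is transformed by: shift every letter 6 places forward in the alphabet (wrapping around).
Doing the same to "harvestt": "ngxbkyzz".

ngxbkyzz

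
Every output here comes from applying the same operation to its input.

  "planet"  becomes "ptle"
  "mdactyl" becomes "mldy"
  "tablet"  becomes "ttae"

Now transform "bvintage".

The transformation: take characters alternately from the front and the back (1st, last, 2nd, 2nd-last, ...), then keep only the first 4 characters.
"bvintage" → "bevgiant" → "bevg".
(Check on "tablet": → "ttaebl" → "ttae" ✓)

bevg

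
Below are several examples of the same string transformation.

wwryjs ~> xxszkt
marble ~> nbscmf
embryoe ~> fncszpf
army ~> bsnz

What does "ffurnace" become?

Looking at the pairs, the operation is to shift every letter 1 place forward in the alphabet (wrapping around).
For "ffurnace" the result is "ggvsobdf".

ggvsobdf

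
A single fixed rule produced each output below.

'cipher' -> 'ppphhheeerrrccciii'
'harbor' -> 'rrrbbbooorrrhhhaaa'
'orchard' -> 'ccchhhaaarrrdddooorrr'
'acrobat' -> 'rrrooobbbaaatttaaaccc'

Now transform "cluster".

uuusssttteeerrrccclll

Rule — move the first 2 characters to the end (rotate left by 2), then repeat every character 3 times.
Starting from "cluster": after the first operation, "ustercl"; after the second, "uuusssttteeerrrccclll".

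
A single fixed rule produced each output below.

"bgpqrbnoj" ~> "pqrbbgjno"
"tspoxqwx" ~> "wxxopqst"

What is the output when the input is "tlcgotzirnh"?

ttzcghilnor

The pattern: sort the characters into alphabetical order, then move the last 3 characters to the front (rotate right by 3).
"tlcgotzirnh" → "cghilnorttz" → "ttzcghilnor".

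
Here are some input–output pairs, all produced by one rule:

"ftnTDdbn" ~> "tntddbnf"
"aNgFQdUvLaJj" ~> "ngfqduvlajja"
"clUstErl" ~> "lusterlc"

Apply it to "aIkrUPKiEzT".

Each output is the input with this applied: move the first character to the end, then convert every letter to lowercase.
Applying both steps to "aIkrUPKiEzT": "IkrUPKiEzTa", then "ikrupkiezta".

ikrupkiezta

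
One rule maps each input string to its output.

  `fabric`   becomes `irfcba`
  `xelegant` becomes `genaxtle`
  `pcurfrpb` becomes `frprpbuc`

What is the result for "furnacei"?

anecfiru

What's happening: move the first 3 characters to the end (rotate left by 3), then swap each adjacent pair of characters (1↔2, 3↔4, ...).
On "furnacei": the first step gives "naceifur", and the second then gives "anecfiru".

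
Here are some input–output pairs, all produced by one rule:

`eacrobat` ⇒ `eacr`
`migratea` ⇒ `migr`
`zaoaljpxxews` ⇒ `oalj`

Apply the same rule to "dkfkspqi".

In each case the input is transformed by: swap the front and back halves of the string, then keep only the last 4 characters.
Applying both steps to "dkfkspqi": "spqidkfk", then "dkfk".

dkfk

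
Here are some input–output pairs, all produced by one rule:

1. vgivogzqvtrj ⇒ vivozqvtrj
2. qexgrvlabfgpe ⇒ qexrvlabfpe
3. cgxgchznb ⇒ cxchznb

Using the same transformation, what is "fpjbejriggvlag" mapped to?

fpjbejrivla

Rule — remove every "g".
Applying that to "fpjbejriggvlag" gives "fpjbejrivla".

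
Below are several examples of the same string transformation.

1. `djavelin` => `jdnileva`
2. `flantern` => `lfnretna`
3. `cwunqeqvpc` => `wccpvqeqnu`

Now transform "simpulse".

Looking at the pairs, the operation is to move the first 2 characters to the end (rotate left by 2), then reverse the string.
On "simpulse" that produces "iseslupm".

iseslupm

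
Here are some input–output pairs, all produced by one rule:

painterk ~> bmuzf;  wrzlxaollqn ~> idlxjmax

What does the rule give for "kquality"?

wcgmx

Each output is the input with this applied: delete the last 3 characters, then shift every letter 12 places forward in the alphabet (wrapping around).
For "kquality", step one produces "kqual"; step two turns that into "wcgmx".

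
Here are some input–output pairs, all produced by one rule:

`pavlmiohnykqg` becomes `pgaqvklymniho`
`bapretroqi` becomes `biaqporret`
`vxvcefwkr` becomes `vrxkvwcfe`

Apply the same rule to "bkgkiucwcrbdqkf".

Rule — take characters alternately from the front and the back (1st, last, 2nd, 2nd-last, ...).
Applying that to "bkgkiucwcrbdqkf" gives "bfkkgqkdiburccw".

bfkkgqkdiburccw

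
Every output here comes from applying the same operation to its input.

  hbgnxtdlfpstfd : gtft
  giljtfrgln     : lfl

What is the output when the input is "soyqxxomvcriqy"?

The rule is to keep one character in every 3, starting at position 3 (positions 3rd, 6th, 9th, ...).
For "soyqxxomvcriqy" the result is "yxvi".

yxvi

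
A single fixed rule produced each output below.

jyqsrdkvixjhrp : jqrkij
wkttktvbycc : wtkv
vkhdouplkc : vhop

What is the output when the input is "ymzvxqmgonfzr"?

yzxmo

Each output is the input with this applied: delete the last 3 characters, then keep every other character starting from the first (positions 1st, 3rd, 5th, ...).
Applying both steps to "ymzvxqmgonfzr": "ymzvxqmgon", then "yzxmo".
(Check on "vkhdouplkc": → "vkhdoup" → "vhop" ✓)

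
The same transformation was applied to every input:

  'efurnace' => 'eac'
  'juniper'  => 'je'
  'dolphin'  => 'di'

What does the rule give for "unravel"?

The transformation: swap each adjacent pair of characters (1↔2, 3↔4, ...), then keep one character in every 3, starting at position 2 (positions 2nd, 5th, 8th, ...).
For "unravel", step one produces "nuarevl"; step two turns that into "ue".

ue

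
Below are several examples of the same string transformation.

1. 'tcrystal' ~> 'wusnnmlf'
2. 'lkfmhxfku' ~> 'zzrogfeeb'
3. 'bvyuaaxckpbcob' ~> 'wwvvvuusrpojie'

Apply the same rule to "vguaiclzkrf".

zwutpolfeca

The pattern: shift every letter 6 places backward in the alphabet (wrapping around), then sort the characters into reverse alphabetical order.
"vguaiclzkrf" → "zwutpolfeca".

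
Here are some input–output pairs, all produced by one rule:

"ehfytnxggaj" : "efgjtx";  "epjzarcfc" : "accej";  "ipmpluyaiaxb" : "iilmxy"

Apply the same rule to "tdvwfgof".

fotv

Looking at the pairs, the operation is to keep every other character starting from the first (positions 1st, 3rd, 5th, ...), then sort the characters into alphabetical order.
Applying that to "tdvwfgof" gives "fotv".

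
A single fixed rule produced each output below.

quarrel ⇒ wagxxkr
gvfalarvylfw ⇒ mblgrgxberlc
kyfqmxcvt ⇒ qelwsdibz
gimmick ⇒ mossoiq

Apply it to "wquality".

In each case the input is transformed by: shift every letter 6 places forward in the alphabet (wrapping around).
Applying that to "wquality" gives "cwagroze".

cwagroze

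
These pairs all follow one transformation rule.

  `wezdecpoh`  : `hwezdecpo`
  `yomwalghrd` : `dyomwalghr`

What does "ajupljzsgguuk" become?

kajupljzsgguu

Rule — move the last character to the front.
For "ajupljzsgguuk" the result is "kajupljzsgguu".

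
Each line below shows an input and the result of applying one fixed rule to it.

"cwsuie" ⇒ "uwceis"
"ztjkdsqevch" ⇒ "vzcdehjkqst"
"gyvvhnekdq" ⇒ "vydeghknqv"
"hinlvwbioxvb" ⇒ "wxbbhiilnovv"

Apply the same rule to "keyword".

The transformation: sort the characters into alphabetical order, then move the last 2 characters to the front (rotate right by 2).
"keyword" → "dekorwy" → "wydekor".
(Check on "cwsuie": → "ceisuw" → "uwceis" ✓)

wydekor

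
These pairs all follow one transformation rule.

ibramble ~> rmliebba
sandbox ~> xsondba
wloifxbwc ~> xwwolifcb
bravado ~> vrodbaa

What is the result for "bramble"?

rmlebba

Rule — sort the characters into reverse alphabetical order.
Doing the same to "bramble": "rmlebba".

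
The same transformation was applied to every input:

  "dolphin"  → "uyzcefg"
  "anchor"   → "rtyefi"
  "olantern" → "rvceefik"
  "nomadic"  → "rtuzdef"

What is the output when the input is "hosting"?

Rule — sort the characters into alphabetical order, then shift every letter 9 places backward in the alphabet (wrapping around).
"hosting" → "ghinost" → "xyzefjk".

xyzefjk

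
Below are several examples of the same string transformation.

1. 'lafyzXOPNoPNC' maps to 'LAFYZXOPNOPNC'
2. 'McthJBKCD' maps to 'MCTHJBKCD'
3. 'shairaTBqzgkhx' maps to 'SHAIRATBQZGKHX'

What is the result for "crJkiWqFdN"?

CRJKIWQFDN

The transformation: convert every letter to uppercase.
For "crJkiWqFdN" the result is "CRJKIWQFDN".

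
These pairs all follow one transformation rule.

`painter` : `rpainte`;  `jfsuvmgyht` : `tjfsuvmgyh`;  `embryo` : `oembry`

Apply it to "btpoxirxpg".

The transformation: move the last character to the front.
Doing the same to "btpoxirxpg": "gbtpoxirxp".

gbtpoxirxp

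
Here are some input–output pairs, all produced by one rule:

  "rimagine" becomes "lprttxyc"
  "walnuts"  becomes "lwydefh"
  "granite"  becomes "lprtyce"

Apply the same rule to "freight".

The rule is to sort the characters into alphabetical order, then shift every letter 11 places forward in the alphabet (wrapping around).
"freight" → "efghirt" → "pqrstce".

pqrstce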